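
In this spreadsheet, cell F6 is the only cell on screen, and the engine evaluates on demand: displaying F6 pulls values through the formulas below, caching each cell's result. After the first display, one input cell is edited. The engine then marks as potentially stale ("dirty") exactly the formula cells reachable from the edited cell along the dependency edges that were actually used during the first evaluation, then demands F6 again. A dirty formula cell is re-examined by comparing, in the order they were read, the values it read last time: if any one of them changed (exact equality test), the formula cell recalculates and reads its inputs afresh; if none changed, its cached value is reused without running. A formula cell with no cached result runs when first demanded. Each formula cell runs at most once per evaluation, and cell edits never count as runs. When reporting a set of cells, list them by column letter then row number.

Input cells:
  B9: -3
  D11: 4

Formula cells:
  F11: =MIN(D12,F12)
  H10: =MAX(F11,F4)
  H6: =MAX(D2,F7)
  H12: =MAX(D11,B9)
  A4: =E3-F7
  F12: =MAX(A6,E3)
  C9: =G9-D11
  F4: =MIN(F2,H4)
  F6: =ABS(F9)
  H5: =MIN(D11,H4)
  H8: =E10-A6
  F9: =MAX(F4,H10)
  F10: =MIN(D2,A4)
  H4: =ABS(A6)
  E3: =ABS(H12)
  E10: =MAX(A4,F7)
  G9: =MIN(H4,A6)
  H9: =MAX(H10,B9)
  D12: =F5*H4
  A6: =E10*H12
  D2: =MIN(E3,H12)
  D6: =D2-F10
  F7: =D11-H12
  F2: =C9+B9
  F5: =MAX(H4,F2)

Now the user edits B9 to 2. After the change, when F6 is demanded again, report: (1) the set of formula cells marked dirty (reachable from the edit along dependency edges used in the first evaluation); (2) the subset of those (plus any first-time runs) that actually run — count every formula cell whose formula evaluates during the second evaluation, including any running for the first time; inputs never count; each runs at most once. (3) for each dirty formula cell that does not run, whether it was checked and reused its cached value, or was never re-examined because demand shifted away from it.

Initial pass — values computed on the first demand:
  H12 = MAX(4, -3) = 4
  E3 = ABS(4) = 4
  F7 = 4 - 4 = 0
  A4 = 4 - 0 = 4
  E10 = MAX(4, 0) = 4
  A6 = 4 * 4 = 16
  F12 = MAX(16, 4) = 16
  H4 = ABS(16) = 16
  G9 = MIN(16, 16) = 16
  C9 = 16 - 4 = 12
  F2 = 12 + -3 = 9
  F4 = MIN(9, 16) = 9
  F5 = MAX(16, 9) = 16
  D12 = 16 * 16 = 256
  F11 = MIN(256, 16) = 16
  H10 = MAX(16, 9) = 16
  F9 = MAX(9, 16) = 16
  F6 = ABS(16) = 16

Second demand — change propagation:
  H12: re-runs because B9 -3->2; new result 4 (unchanged).
  E3: re-examined; everything it read last time is the same (H12 unchanged) — cache 4 kept, no run.
  F7: re-examined; everything it read last time is the same (D11 unchanged, H12 unchanged) — cache 0 kept, no run.
  A4: re-examined; everything it read last time is the same (E3 unchanged, F7 unchanged) — cache 4 kept, no run.
  E10: re-examined; everything it read last time is the same (A4 unchanged, F7 unchanged) — cache 4 kept, no run.
  A6: re-examined; everything it read last time is the same (E10 unchanged, H12 unchanged) — cache 16 kept, no run.
  F12: re-examined; everything it read last time is the same (A6 unchanged, E3 unchanged) — cache 16 kept, no run.
  H4: re-examined; everything it read last time is the same (A6 unchanged) — cache 16 kept, no run.
  G9: re-examined; everything it read last time is the same (H4 unchanged, A6 unchanged) — cache 16 kept, no run.
  C9: re-examined; everything it read last time is the same (G9 unchanged, D11 unchanged) — cache 12 kept, no run.
  F2: re-runs because B9 -3->2; new result 14.
  F4: re-runs because F2 9->14; new result 14.
  F5: re-runs because F2 9->14; new result 16 (unchanged).
  D12: re-examined; everything it read last time is the same (F5 unchanged, H4 unchanged) — cache 256 kept, no run.
  F11: re-examined; everything it read last time is the same (D12 unchanged, F12 unchanged) — cache 16 kept, no run.
  H10: re-runs because F4 9->14; new result 16 (unchanged).
  F9: re-runs because F4 9->14; new result 16 (unchanged).
  F6: re-examined; everything it read last time is the same (F9 unchanged) — cache 16 kept, no run.

The important point: at E3 every value read last time is unchanged, so the dirty flag clears without a run.

Dirty set: A4, A6, C9, D12, E3, E10, F2, F4, F5, F6, F7, F9, F11, F12, G9, H4, H10, H12.
Run set: F2, F4, F5, F9, H10, H12 (6 run).
Re-examined without running (cache reused): A4, A6, C9, D12, E3, E10, F6, F7, F11, F12, G9, H4.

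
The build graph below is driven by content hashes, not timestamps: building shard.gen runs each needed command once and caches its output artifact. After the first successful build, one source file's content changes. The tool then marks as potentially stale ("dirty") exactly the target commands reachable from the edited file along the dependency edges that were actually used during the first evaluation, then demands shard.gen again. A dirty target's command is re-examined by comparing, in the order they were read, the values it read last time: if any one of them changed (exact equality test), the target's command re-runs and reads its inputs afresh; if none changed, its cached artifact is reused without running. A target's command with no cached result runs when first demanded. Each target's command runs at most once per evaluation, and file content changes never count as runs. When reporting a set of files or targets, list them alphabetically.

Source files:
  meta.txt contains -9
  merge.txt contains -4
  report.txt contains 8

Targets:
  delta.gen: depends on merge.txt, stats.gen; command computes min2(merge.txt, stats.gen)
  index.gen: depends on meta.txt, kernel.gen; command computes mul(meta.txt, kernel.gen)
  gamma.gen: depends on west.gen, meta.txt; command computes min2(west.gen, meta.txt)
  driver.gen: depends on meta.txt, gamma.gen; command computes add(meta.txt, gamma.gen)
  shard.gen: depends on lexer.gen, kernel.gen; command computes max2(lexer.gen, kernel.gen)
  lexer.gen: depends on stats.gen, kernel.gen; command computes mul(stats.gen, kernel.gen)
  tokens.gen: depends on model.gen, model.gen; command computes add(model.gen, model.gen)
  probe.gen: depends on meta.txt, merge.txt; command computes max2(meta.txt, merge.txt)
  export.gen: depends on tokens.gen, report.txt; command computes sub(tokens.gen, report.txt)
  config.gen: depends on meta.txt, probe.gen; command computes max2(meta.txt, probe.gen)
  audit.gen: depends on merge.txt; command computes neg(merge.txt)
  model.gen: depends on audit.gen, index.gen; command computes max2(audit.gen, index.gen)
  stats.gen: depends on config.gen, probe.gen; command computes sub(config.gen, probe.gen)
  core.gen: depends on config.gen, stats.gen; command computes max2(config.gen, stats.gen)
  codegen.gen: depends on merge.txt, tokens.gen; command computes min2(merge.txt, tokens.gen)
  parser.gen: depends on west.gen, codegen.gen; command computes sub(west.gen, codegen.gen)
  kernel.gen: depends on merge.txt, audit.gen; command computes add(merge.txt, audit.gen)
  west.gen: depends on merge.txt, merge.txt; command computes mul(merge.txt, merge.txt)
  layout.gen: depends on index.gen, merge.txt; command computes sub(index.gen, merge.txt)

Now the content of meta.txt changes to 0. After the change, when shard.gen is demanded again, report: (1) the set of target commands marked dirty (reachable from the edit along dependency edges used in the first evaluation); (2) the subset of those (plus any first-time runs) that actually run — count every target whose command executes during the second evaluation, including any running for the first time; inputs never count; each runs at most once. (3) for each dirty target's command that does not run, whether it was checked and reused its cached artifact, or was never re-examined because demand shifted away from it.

Dirty set: config.gen, lexer.gen, probe.gen, shard.gen, stats.gen.
Run set: config.gen, probe.gen, stats.gen (3 run).
Re-examined without running (cache reused): lexer.gen, shard.gen.
The important point: stats.gen recomputes to an identical value, and the output ends up unchanged.

Initial pass — values computed on the first demand:
  audit.gen = neg(-4) = 4
  kernel.gen = add(-4, 4) = 0
  probe.gen = max2(-9, -4) = -4
  config.gen = max2(-9, -4) = -4
  stats.gen = sub(-4, -4) = 0
  lexer.gen = mul(0, 0) = 0
  shard.gen = max2(0, 0) = 0

Second demand — change propagation:
  probe.gen: re-runs because meta.txt -9->0; new result 0.
  config.gen: re-runs because meta.txt -9->0; probe.gen -4->0; new result 0.
  stats.gen: re-runs because config.gen -4->0; probe.gen -4->0; new result 0 (unchanged).
  lexer.gen: re-examined; everything it read last time is the same (stats.gen unchanged, kernel.gen unchanged) — cache 0 kept, no run.
  shard.gen: re-examined; everything it read last time is the same (lexer.gen unchanged, kernel.gen unchanged) — cache 0 kept, no run.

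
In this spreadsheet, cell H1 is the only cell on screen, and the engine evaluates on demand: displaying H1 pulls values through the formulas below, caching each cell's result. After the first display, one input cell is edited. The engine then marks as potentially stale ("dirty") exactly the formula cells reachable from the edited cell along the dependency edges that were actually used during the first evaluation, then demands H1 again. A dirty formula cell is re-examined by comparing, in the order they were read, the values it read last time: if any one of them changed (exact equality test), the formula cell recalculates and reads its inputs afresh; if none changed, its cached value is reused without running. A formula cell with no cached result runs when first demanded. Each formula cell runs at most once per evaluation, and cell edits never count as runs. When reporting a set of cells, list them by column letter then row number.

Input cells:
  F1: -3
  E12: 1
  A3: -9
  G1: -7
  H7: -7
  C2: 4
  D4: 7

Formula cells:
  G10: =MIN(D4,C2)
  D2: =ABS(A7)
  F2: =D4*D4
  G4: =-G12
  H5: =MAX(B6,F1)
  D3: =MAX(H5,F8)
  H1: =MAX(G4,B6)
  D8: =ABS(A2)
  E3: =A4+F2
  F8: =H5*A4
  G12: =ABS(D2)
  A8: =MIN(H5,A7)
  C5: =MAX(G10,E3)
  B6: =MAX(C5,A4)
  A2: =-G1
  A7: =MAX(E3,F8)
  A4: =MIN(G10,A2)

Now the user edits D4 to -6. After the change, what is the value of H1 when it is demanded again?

H1 now evaluates to 30.

Initial pass — values computed on the first demand:
  A2 = -(-7) = 7
  F2 = 7 * 7 = 49
  G10 = MIN(7, 4) = 4
  A4 = MIN(4, 7) = 4
  E3 = 4 + 49 = 53
  C5 = MAX(4, 53) = 53
  B6 = MAX(53, 4) = 53
  H5 = MAX(53, -3) = 53
  F8 = 53 * 4 = 212
  A7 = MAX(53, 212) = 212
  D2 = ABS(212) = 212
  G12 = ABS(212) = 212
  G4 = -(212) = -212
  H1 = MAX(-212, 53) = 53

Second demand — change propagation:
  F2: re-runs because D4 7->-6; D4 7->-6; new result 36.
  G10: re-runs because D4 7->-6; new result -6.
  A4: re-runs because G10 4->-6; new result -6.
  E3: re-runs because A4 4->-6; F2 49->36; new result 30.
  C5: re-runs because G10 4->-6; E3 53->30; new result 30.
  B6: re-runs because C5 53->30; A4 4->-6; new result 30.
  H5: re-runs because B6 53->30; new result 30.
  F8: re-runs because H5 53->30; A4 4->-6; new result -180.
  A7: re-runs because E3 53->30; F8 212->-180; new result 30.
  D2: re-runs because A7 212->30; new result 30.
  G12: re-runs because D2 212->30; new result 30.
  G4: re-runs because G12 212->30; new result -30.
  H1: re-runs because G4 -212->-30; B6 53->30; new result 30.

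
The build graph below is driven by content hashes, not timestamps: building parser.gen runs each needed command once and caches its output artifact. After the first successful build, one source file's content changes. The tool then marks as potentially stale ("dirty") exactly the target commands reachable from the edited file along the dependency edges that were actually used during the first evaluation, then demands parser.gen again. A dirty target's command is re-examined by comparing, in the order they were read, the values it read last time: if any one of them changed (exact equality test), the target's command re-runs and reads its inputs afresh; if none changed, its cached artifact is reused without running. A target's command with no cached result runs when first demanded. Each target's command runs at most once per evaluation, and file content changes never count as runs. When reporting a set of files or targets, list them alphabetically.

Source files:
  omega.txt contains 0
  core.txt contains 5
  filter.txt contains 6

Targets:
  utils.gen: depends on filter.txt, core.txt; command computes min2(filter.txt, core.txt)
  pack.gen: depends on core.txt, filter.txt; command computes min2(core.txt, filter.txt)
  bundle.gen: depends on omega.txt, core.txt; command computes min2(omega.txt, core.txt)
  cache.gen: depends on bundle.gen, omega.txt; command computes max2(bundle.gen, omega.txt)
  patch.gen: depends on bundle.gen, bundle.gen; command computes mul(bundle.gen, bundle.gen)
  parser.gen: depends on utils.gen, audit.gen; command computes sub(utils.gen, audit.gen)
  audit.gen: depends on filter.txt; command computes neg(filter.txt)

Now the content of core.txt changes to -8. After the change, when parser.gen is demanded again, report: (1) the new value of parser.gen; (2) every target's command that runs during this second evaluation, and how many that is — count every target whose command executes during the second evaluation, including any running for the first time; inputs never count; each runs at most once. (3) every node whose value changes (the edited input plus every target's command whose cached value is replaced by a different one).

Initial pass — values computed on the first demand:
  audit.gen = neg(6) = -6
  utils.gen = min2(6, 5) = 5
  parser.gen = sub(5, -6) = 11

Second demand — change propagation:
  utils.gen: re-runs because core.txt 5->-8; new result -8.
  parser.gen: re-runs because utils.gen 5->-8; new result -2.

parser.gen now evaluates to -2.
Run set: parser.gen, utils.gen (2 run).
Changed values: core.txt, parser.gen, utils.gen.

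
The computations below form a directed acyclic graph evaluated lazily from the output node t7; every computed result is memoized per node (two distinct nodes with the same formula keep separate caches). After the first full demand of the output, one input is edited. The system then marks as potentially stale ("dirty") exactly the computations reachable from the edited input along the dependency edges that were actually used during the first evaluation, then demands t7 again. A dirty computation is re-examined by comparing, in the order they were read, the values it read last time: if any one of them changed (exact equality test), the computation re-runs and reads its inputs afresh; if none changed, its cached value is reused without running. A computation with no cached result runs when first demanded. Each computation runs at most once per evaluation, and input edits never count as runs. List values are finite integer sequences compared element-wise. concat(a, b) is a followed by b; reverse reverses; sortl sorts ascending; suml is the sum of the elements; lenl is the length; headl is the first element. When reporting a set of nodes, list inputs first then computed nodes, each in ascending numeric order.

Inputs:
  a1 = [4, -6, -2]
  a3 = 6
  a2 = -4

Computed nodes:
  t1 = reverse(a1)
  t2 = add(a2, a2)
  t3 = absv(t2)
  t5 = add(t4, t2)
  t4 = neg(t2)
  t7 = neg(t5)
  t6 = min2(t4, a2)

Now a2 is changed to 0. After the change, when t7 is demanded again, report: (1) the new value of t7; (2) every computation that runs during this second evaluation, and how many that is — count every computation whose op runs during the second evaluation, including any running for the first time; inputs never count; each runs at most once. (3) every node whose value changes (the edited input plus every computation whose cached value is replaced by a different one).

First demand of the output computes:
  t2 = add(-4, -4) = -8
  t4 = neg(-8) = 8
  t5 = add(8, -8) = 0
  t7 = neg(0) = 0

After the edit, cleaning proceeds:
  t2: a read changed (a2 -4->0; a2 -4->0) — executes, giving 0.
  t4: a read changed (t2 -8->0) — executes, giving 0.
  t5: a read changed (t4 8->0; t2 -8->0) — executes, giving 0 — identical to its old value.
  t7: dirty, but its reads are unchanged (t5 unchanged); cached 0 stands.

Note the absorption at t5: it re-runs yet its value is the same, leaving the output's value untouched.

Demanding t7 again yields 0.
3 computations run: t2, t4, t5.
The nodes whose values change: a2, t2, t4.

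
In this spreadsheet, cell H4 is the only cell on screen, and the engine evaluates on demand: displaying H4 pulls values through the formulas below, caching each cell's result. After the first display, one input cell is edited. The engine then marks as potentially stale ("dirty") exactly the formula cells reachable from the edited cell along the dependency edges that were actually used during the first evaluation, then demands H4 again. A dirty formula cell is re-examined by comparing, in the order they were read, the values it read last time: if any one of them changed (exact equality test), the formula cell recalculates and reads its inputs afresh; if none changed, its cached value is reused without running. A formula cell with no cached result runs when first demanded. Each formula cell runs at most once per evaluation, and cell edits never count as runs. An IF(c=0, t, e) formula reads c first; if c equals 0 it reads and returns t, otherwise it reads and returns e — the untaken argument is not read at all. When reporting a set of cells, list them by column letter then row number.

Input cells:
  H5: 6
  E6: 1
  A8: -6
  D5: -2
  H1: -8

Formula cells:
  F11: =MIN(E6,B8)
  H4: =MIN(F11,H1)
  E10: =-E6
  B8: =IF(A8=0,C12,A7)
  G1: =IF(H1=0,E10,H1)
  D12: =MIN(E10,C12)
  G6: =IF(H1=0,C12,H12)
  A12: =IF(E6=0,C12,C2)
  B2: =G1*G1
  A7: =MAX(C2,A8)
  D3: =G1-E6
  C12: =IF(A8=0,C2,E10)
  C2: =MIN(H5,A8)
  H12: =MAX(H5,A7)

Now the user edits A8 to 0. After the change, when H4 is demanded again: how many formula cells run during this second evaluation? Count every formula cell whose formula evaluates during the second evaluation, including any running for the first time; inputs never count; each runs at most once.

Initial pass — values computed on the first demand:
  C2 = MIN(6, -6) = -6
  A7 = MAX(-6, -6) = -6
  B8 = IF(A8=0: A8=-6 -> else branch A7) = -6
  F11 = MIN(1, -6) = -6
  H4 = MIN(-6, -8) = -8

Second demand — change propagation:
  C2: re-runs because A8 -6->0; new result 0.
  A7: dirty yet unreached — the second evaluation never asks for it.
  C12: newly demanded (no cache) — executes and yields 0.
  B8: re-runs because A8 -6->0; new result 0.
  F11: re-runs because B8 -6->0; new result 0.
  H4: re-runs because F11 -6->0; new result -8 (unchanged).

The important point: the flipped condition redirects demand; A7 is left stale, never re-checked.

Run set: B8, C2, C12, F11, H4 (5 run).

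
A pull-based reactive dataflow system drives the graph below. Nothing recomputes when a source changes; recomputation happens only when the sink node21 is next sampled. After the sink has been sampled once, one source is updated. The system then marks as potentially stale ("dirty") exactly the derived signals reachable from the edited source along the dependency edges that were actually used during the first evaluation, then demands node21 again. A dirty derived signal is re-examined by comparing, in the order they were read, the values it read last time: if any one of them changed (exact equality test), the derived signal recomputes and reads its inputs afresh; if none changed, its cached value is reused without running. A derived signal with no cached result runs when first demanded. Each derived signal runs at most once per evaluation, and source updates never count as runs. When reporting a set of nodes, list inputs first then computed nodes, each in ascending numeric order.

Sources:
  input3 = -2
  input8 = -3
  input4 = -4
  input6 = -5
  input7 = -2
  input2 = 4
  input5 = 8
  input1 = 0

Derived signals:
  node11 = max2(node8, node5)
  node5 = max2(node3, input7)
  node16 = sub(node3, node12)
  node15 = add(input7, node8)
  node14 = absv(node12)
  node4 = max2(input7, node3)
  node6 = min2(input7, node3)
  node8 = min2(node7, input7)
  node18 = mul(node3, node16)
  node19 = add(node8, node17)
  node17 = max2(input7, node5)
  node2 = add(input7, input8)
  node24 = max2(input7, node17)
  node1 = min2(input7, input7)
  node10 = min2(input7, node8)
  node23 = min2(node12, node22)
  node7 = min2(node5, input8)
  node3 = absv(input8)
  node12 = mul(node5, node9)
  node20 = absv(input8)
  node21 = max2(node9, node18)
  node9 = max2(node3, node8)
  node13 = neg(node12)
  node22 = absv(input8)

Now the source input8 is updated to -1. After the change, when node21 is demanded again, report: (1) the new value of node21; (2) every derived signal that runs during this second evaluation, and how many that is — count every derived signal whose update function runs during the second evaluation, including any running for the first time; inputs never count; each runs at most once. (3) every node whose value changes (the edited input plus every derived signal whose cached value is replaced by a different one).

First evaluation (everything demanded from the output):
  node3 = absv(-3) = 3
  node5 = max2(3, -2) = 3
  node7 = min2(3, -3) = -3
  node8 = min2(-3, -2) = -3
  node9 = max2(3, -3) = 3
  node12 = mul(3, 3) = 9
  node16 = sub(3, 9) = -6
  node18 = mul(3, -6) = -18
  node21 = max2(3, -18) = 3

Propagation after the edit:
  node3: runs — input8 -3->-1; result 1.
  node5: runs — node3 3->1; result 1.
  node7: runs — node5 3->1; input8 -3->-1; result -1.
  node8: runs — node7 -3->-1; result -2.
  node9: runs — node3 3->1; node8 -3->-2; result 1.
  node12: runs — node5 3->1; node9 3->1; result 1.
  node16: runs — node3 3->1; node12 9->1; result 0.
  node18: runs — node3 3->1; node16 -6->0; result 0.
  node21: runs — node9 3->1; node18 -18->0; result 1.

New value of node21: 1.
Derived signals that run: node3, node5, node7, node8, node9, node12, node16, node18, node21 — 9 in total.
Values that change: input8, node3, node5, node7, node8, node9, node12, node16, node18, node21.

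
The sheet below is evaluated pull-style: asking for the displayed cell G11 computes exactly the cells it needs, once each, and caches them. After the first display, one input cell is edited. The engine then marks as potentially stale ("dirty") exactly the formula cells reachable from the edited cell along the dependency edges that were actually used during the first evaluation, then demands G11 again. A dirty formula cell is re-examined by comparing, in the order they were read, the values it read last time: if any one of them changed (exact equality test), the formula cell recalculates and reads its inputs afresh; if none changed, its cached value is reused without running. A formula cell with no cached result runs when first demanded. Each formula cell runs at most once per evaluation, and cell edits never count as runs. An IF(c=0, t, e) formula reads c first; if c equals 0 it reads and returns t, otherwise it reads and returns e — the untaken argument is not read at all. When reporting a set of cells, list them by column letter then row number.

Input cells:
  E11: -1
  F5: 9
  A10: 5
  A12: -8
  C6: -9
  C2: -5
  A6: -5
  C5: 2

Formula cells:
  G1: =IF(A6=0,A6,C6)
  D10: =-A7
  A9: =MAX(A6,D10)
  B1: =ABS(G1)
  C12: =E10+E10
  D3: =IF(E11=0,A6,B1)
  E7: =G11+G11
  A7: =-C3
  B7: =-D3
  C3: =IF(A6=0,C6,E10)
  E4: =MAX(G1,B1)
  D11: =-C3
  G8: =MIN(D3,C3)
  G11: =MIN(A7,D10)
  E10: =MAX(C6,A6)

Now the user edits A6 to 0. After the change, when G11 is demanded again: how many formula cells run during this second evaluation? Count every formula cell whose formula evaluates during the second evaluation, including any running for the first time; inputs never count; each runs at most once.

First demand of the output computes:
  E10 = MAX(-9, -5) = -5
  C3 = IF(A6=0: A6=-5 -> else branch E10) = -5
  A7 = -(-5) = 5
  D10 = -(5) = -5
  G11 = MIN(5, -5) = -5

After the edit, cleaning proceeds:
  E10: stays stale; no demand reaches it after the flip.
  C3: a read changed (A6 -5->0) — executes, giving -9.
  A7: a read changed (C3 -5->-9) — executes, giving 9.
  D10: a read changed (A7 5->9) — executes, giving -9.
  G11: a read changed (A7 5->9; D10 -5->-9) — executes, giving -9.

Note the branch switch — demand abandons E10, which is never re-examined.

4 formula cells run: A7, C3, D10, G11.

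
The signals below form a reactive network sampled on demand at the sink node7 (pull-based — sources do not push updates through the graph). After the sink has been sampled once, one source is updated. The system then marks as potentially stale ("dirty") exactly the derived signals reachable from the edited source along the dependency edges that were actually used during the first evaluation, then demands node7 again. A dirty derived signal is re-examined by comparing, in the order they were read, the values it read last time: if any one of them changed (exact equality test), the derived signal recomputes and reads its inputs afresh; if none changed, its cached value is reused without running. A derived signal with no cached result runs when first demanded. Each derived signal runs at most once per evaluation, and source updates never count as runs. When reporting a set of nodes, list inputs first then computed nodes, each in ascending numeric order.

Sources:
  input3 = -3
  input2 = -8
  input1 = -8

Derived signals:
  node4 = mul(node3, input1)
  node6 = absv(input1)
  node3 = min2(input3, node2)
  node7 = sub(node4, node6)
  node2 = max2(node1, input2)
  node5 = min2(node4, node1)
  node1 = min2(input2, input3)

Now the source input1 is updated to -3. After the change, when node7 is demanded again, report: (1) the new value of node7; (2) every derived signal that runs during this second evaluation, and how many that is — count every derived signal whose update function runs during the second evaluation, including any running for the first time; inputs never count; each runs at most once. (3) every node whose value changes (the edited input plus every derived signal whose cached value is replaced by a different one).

Initial pass — values computed on the first demand:
  node1 = min2(-8, -3) = -8
  node2 = max2(-8, -8) = -8
  node3 = min2(-3, -8) = -8
  node4 = mul(-8, -8) = 64
  node6 = absv(-8) = 8
  node7 = sub(64, 8) = 56

Second demand — change propagation:
  node4: re-runs because input1 -8->-3; new result 24.
  node6: re-runs because input1 -8->-3; new result 3.
  node7: re-runs because node4 64->24; node6 8->3; new result 21.

node7 now evaluates to 21.
Run set: node4, node6, node7 (3 run).
Changed values: input1, node4, node6, node7.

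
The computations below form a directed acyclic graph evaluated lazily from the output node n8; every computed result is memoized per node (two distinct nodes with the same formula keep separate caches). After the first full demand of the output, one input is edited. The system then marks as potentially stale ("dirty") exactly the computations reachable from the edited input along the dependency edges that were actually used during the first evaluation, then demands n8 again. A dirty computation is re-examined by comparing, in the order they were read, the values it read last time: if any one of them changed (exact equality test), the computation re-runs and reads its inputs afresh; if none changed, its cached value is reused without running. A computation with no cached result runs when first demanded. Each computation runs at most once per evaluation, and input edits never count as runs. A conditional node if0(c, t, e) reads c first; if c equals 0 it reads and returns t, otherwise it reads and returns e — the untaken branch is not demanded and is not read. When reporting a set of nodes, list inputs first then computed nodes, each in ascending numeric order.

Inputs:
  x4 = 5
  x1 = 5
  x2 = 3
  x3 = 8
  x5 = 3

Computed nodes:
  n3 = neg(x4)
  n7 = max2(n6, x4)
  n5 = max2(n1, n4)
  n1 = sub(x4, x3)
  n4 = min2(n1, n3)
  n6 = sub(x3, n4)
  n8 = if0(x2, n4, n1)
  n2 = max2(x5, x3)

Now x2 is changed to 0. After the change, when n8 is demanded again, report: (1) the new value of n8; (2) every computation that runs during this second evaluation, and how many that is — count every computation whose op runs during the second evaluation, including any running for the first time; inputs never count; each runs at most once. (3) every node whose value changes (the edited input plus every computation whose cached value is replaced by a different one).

Demanding n8 again yields -5.
3 computations run: n3, n4, n8.
The nodes whose values change: x2, n8.
Note the branch switch — n3, n4 had no cache and run now for the first time.

First demand of the output computes:
  n1 = sub(5, 8) = -3
  n8 = if0(x2=3 -> else branch n1) = -3

After the edit, cleaning proceeds:
  n3: had never run; runs now, result -5.
  n4: had never run; runs now, result -5.
  n8: a read changed (x2 3->0) — executes, giving -5.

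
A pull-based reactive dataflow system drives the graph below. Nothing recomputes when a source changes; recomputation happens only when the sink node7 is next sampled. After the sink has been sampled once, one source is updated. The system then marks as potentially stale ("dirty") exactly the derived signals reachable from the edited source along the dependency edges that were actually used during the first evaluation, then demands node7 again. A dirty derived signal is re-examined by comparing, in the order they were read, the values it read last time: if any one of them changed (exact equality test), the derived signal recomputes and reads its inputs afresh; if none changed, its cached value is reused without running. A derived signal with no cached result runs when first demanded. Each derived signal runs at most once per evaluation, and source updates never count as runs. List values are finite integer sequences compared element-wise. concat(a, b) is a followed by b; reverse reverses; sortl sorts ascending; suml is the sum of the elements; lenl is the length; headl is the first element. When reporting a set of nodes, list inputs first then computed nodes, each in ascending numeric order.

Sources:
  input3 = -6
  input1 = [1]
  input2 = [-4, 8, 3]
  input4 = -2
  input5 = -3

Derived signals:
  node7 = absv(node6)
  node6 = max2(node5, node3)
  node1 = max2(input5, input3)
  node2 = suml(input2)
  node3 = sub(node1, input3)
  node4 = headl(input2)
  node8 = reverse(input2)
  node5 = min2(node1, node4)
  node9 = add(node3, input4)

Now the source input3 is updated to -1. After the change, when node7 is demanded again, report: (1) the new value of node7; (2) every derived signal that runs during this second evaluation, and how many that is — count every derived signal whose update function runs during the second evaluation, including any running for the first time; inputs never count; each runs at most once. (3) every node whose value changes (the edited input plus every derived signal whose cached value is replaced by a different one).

New value of node7: 0.
Derived signals that run: node1, node3, node5, node6, node7 — 5 in total.
Values that change: input3, node1, node3, node6, node7.

First evaluation (everything demanded from the output):
  node1 = max2(-3, -6) = -3
  node3 = sub(-3, -6) = 3
  node4 = headl([-4, 8, 3]) = -4
  node5 = min2(-3, -4) = -4
  node6 = max2(-4, 3) = 3
  node7 = absv(3) = 3

Propagation after the edit:
  node1: runs — input3 -6->-1; result -1.
  node3: runs — node1 -3->-1; input3 -6->-1; result 0.
  node5: runs — node1 -3->-1; result -4 (same value as before).
  node6: runs — node3 3->0; result 0.
  node7: runs — node6 3->0; result 0.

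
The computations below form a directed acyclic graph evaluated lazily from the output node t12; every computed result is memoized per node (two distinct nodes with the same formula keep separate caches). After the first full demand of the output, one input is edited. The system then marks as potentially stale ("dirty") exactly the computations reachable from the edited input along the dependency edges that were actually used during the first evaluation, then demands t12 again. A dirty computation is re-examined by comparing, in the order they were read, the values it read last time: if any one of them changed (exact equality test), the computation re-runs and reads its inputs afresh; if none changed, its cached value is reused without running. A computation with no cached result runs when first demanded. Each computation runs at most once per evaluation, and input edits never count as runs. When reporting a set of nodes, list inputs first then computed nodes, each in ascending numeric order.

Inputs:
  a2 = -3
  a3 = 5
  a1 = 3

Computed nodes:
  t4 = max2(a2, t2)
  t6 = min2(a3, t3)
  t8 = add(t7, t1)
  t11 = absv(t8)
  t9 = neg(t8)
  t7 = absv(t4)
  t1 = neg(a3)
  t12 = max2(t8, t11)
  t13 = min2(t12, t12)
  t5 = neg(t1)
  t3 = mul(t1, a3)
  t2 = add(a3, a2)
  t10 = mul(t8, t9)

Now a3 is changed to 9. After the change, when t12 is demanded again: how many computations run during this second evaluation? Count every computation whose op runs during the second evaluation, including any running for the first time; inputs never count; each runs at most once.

5 computations run: t1, t2, t4, t7, t8.
Note the absorption at t8: it re-runs yet its value is the same, leaving the output's value untouched.

First demand of the output computes:
  t1 = neg(5) = -5
  t2 = add(5, -3) = 2
  t4 = max2(-3, 2) = 2
  t7 = absv(2) = 2
  t8 = add(2, -5) = -3
  t11 = absv(-3) = 3
  t12 = max2(-3, 3) = 3

After the edit, cleaning proceeds:
  t1: a read changed (a3 5->9) — executes, giving -9.
  t2: a read changed (a3 5->9) — executes, giving 6.
  t4: a read changed (t2 2->6) — executes, giving 6.
  t7: a read changed (t4 2->6) — executes, giving 6.
  t8: a read changed (t7 2->6; t1 -5->-9) — executes, giving -3 — identical to its old value.
  t11: dirty, but its reads are unchanged (t8 unchanged); cached 3 stands.
  t12: dirty, but its reads are unchanged (t8 unchanged, t11 unchanged); cached 3 stands.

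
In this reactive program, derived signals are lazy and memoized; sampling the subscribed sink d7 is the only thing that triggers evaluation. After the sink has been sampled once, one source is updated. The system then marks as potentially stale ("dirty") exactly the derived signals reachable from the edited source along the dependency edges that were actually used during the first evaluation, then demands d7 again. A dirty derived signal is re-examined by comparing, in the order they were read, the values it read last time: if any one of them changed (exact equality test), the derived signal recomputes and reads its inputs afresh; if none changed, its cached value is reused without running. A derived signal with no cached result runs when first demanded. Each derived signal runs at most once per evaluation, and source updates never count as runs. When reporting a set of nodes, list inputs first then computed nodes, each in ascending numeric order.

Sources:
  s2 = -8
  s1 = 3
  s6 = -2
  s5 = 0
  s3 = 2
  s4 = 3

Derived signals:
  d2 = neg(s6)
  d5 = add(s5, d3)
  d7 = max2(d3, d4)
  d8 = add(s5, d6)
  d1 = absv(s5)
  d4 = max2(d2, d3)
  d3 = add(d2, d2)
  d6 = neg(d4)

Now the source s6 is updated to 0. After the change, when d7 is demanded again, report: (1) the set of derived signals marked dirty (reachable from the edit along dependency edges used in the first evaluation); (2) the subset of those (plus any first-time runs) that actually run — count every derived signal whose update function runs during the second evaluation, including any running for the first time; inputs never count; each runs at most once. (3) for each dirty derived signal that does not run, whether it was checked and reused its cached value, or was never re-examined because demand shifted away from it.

First demand of the output computes:
  d2 = neg(-2) = 2
  d3 = add(2, 2) = 4
  d4 = max2(2, 4) = 4
  d7 = max2(4, 4) = 4

After the edit, cleaning proceeds:
  d2: a read changed (s6 -2->0) — executes, giving 0.
  d3: a read changed (d2 2->0; d2 2->0) — executes, giving 0.
  d4: a read changed (d2 2->0; d3 4->0) — executes, giving 0.
  d7: a read changed (d3 4->0; d4 4->0) — executes, giving 0.

The edit dirties: d2, d3, d4, d7.
4 derived signals run: d2, d3, d4, d7.
No dirty derived signal escaped a run.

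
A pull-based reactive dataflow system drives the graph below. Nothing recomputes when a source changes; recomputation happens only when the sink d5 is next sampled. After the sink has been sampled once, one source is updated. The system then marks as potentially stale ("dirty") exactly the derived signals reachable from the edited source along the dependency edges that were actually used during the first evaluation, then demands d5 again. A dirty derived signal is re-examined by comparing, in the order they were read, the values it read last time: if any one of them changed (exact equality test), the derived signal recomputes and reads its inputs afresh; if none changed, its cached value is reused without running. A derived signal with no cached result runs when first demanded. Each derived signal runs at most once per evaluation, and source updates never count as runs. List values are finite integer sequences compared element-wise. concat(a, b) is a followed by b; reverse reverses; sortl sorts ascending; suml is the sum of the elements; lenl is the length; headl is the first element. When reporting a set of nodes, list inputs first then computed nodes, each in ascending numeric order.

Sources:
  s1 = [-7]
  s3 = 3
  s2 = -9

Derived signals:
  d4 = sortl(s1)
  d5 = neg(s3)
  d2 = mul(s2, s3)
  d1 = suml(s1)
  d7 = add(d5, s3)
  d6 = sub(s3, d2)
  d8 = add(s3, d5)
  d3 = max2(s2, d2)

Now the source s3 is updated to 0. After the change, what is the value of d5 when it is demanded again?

First evaluation (everything demanded from the output):
  d5 = neg(3) = -3

Propagation after the edit:
  d5: runs — s3 3->0; result 0.

New value of d5: 0.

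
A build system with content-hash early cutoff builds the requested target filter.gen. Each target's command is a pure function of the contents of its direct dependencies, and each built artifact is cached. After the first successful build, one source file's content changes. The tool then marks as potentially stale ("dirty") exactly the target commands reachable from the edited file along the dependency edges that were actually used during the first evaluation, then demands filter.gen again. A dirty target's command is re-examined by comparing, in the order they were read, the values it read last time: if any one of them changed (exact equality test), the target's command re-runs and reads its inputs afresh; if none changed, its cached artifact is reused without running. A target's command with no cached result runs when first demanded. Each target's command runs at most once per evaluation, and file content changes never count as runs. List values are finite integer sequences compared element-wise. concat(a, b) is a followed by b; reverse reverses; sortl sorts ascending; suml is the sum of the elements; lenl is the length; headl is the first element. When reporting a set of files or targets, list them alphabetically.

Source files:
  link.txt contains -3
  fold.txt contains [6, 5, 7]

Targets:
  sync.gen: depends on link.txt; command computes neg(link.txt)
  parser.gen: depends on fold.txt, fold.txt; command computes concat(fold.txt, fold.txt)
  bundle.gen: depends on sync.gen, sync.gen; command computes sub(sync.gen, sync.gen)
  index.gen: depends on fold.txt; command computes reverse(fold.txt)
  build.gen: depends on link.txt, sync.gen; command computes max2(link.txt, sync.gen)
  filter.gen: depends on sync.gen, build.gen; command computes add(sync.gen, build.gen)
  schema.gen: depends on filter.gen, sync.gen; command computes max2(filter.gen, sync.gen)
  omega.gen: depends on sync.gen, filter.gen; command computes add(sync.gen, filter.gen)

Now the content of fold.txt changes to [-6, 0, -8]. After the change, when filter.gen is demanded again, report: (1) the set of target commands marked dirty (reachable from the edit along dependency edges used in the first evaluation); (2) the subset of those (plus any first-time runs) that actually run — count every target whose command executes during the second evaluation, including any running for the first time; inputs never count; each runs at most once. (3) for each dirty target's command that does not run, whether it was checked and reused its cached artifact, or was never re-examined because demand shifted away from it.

Marked dirty: none.
Target commands that run: none — 0 in total.
Every dirty target's command ran.
Key observation: fold.txt is never demanded by the output, so the edit triggers no recomputation at all.

First evaluation (everything demanded from the output):
  sync.gen = neg(-3) = 3
  build.gen = max2(-3, 3) = 3
  filter.gen = add(3, 3) = 6

Propagation after the edit:
  fold.txt feeds no computation that the output demands — nothing is marked dirty and nothing runs.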